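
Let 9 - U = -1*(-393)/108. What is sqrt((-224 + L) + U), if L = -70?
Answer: I*sqrt(10391)/6 ≈ 16.989*I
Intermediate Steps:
U = 193/36 (U = 9 - (-1*(-393))/108 = 9 - 393/108 = 9 - 1*131/36 = 9 - 131/36 = 193/36 ≈ 5.3611)
sqrt((-224 + L) + U) = sqrt((-224 - 70) + 193/36) = sqrt(-294 + 193/36) = sqrt(-10391/36) = I*sqrt(10391)/6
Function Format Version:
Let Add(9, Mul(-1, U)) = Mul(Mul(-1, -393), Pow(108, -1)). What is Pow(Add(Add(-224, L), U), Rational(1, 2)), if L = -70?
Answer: Mul(Rational(1, 6), I, Pow(10391, Rational(1, 2))) ≈ Mul(16.989, I)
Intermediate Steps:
U = Rational(193, 36) (U = Add(9, Mul(-1, Mul(Mul(-1, -393), Pow(108, -1)))) = Add(9, Mul(-1, Mul(393, Rational(1, 108)))) = Add(9, Mul(-1, Rational(131, 36))) = Add(9, Rational(-131, 36)) = Rational(193, 36) ≈ 5.3611)
Pow(Add(Add(-224, L), U), Rational(1, 2)) = Pow(Add(Add(-224, -70), Rational(193, 36)), Rational(1, 2)) = Pow(Add(-294, Rational(193, 36)), Rational(1, 2)) = Pow(Rational(-10391, 36), Rational(1, 2)) = Mul(Rational(1, 6), I, Pow(10391, Rational(1, 2)))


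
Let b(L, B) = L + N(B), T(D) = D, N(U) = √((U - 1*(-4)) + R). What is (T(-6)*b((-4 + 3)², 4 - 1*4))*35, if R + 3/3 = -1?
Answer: -210 - 210*√2 ≈ -506.98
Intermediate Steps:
R = -2 (R = -1 - 1 = -2)
N(U) = √(2 + U) (N(U) = √((U - 1*(-4)) - 2) = √((U + 4) - 2) = √((4 + U) - 2) = √(2 + U))
b(L, B) = L + √(2 + B)
(T(-6)*b((-4 + 3)², 4 - 1*4))*35 = -6*((-4 + 3)² + √(2 + (4 - 1*4)))*35 = -6*((-1)² + √(2 + (4 - 4)))*35 = -6*(1 + √(2 + 0))*35 = -6*(1 + √2)*35 = (-6 - 6*√2)*35 = -210 - 210*√2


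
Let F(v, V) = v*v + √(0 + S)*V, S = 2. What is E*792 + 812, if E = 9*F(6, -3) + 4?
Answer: 260588 - 21384*√2 ≈ 2.3035e+5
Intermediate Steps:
F(v, V) = v² + V*√2 (F(v, V) = v*v + √(0 + 2)*V = v² + √2*V = v² + V*√2)
E = 328 - 27*√2 (E = 9*(6² - 3*√2) + 4 = 9*(36 - 3*√2) + 4 = (324 - 27*√2) + 4 = 328 - 27*√2 ≈ 289.82)
E*792 + 812 = (328 - 27*√2)*792 + 812 = (259776 - 21384*√2) + 812 = 260588 - 21384*√2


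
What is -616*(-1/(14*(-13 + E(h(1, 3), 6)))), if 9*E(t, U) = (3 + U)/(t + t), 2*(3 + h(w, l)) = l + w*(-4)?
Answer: -77/23 ≈ -3.3478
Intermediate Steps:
h(w, l) = -3 + l/2 - 2*w (h(w, l) = -3 + (l + w*(-4))/2 = -3 + (l - 4*w)/2 = -3 + (l/2 - 2*w) = -3 + l/2 - 2*w)
E(t, U) = (3 + U)/(18*t) (E(t, U) = ((3 + U)/(t + t))/9 = ((3 + U)/((2*t)))/9 = ((3 + U)*(1/(2*t)))/9 = ((3 + U)/(2*t))/9 = (3 + U)/(18*t))
-616*(-1/(14*(-13 + E(h(1, 3), 6)))) = -616*(-1/(14*(-13 + (3 + 6)/(18*(-3 + (½)*3 - 2*1))))) = -616*(-1/(14*(-13 + (1/18)*9/(-3 + 3/2 - 2)))) = -616*(-1/(14*(-13 + (1/18)*9/(-7/2)))) = -616*(-1/(14*(-13 + (1/18)*(-2/7)*9))) = -616*(-1/(14*(-13 - ⅐))) = -616/((-92/7*(-14))) = -616/184 = -616*1/184 = -77/23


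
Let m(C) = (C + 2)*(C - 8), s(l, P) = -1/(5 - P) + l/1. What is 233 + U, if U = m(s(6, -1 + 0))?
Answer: 7777/36 ≈ 216.03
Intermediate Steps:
s(l, P) = l - 1/(5 - P) (s(l, P) = -1/(5 - P) + l*1 = -1/(5 - P) + l = l - 1/(5 - P))
m(C) = (-8 + C)*(2 + C) (m(C) = (2 + C)*(-8 + C) = (-8 + C)*(2 + C))
U = -611/36 (U = -16 + ((1 - 5*6 + (-1 + 0)*6)/(-5 + (-1 + 0)))² - 6*(1 - 5*6 + (-1 + 0)*6)/(-5 + (-1 + 0)) = -16 + ((1 - 30 - 1*6)/(-5 - 1))² - 6*(1 - 30 - 1*6)/(-5 - 1) = -16 + ((1 - 30 - 6)/(-6))² - 6*(1 - 30 - 6)/(-6) = -16 + (-⅙*(-35))² - (-1)*(-35) = -16 + (35/6)² - 6*35/6 = -16 + 1225/36 - 35 = -611/36 ≈ -16.972)
233 + U = 233 - 611/36 = 7777/36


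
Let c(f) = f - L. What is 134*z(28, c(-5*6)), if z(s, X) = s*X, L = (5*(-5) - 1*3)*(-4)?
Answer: -532784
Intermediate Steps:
L = 112 (L = (-25 - 3)*(-4) = -28*(-4) = 112)
c(f) = -112 + f (c(f) = f - 1*112 = f - 112 = -112 + f)
z(s, X) = X*s
134*z(28, c(-5*6)) = 134*((-112 - 5*6)*28) = 134*((-112 - 30)*28) = 134*(-142*28) = 134*(-3976) = -532784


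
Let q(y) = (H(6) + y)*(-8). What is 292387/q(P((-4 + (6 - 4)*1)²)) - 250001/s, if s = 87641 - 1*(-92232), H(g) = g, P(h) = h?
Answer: -52612526931/14389840 ≈ -3656.2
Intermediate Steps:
q(y) = -48 - 8*y (q(y) = (6 + y)*(-8) = -48 - 8*y)
s = 179873 (s = 87641 + 92232 = 179873)
292387/q(P((-4 + (6 - 4)*1)²)) - 250001/s = 292387/(-48 - 8*(-4 + (6 - 4)*1)²) - 250001/179873 = 292387/(-48 - 8*(-4 + 2*1)²) - 250001*1/179873 = 292387/(-48 - 8*(-4 + 2)²) - 250001/179873 = 292387/(-48 - 8*(-2)²) - 250001/179873 = 292387/(-48 - 8*4) - 250001/179873 = 292387/(-48 - 32) - 250001/179873 = 292387/(-80) - 250001/179873 = 292387*(-1/80) - 250001/179873 = -292387/80 - 250001/179873 = -52612526931/14389840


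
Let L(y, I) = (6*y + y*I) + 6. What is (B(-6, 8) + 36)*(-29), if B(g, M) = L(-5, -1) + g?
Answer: -319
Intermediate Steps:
L(y, I) = 6 + 6*y + I*y (L(y, I) = (6*y + I*y) + 6 = 6 + 6*y + I*y)
B(g, M) = -19 + g (B(g, M) = (6 + 6*(-5) - 1*(-5)) + g = (6 - 30 + 5) + g = -19 + g)
(B(-6, 8) + 36)*(-29) = ((-19 - 6) + 36)*(-29) = (-25 + 36)*(-29) = 11*(-29) = -319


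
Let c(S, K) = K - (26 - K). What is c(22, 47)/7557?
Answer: 68/7557 ≈ 0.0089983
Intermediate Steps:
c(S, K) = -26 + 2*K (c(S, K) = K + (-26 + K) = -26 + 2*K)
c(22, 47)/7557 = (-26 + 2*47)/7557 = (-26 + 94)*(1/7557) = 68*(1/7557) = 68/7557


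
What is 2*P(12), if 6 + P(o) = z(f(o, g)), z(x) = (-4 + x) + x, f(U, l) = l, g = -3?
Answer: -32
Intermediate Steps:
z(x) = -4 + 2*x
P(o) = -16 (P(o) = -6 + (-4 + 2*(-3)) = -6 + (-4 - 6) = -6 - 10 = -16)
2*P(12) = 2*(-16) = -32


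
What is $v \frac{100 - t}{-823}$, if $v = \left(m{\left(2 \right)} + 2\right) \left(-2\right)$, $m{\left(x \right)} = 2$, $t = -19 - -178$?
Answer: $- \frac{472}{823} \approx -0.57351$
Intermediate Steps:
$t = 159$ ($t = -19 + 178 = 159$)
$v = -8$ ($v = \left(2 + 2\right) \left(-2\right) = 4 \left(-2\right) = -8$)
$v \frac{100 - t}{-823} = - 8 \frac{100 - 159}{-823} = - 8 \left(100 - 159\right) \left(- \frac{1}{823}\right) = - 8 \left(\left(-59\right) \left(- \frac{1}{823}\right)\right) = \left(-8\right) \frac{59}{823} = - \frac{472}{823}$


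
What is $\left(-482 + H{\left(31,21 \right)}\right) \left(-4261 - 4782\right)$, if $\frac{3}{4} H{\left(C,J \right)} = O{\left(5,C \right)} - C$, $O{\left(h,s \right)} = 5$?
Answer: $\frac{14016650}{3} \approx 4.6722 \cdot 10^{6}$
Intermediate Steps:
$H{\left(C,J \right)} = \frac{20}{3} - \frac{4 C}{3}$ ($H{\left(C,J \right)} = \frac{4 \left(5 - C\right)}{3} = \frac{20}{3} - \frac{4 C}{3}$)
$\left(-482 + H{\left(31,21 \right)}\right) \left(-4261 - 4782\right) = \left(-482 + \left(\frac{20}{3} - \frac{124}{3}\right)\right) \left(-4261 - 4782\right) = \left(-482 + \left(\frac{20}{3} - \frac{124}{3}\right)\right) \left(-9043\right) = \left(-482 - \frac{104}{3}\right) \left(-9043\right) = \left(- \frac{1550}{3}\right) \left(-9043\right) = \frac{14016650}{3}$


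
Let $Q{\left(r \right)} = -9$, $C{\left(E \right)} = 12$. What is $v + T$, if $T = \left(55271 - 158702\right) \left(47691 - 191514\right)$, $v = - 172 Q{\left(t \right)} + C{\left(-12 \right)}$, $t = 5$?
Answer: $14875758273$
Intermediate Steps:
$v = 1560$ ($v = \left(-172\right) \left(-9\right) + 12 = 1548 + 12 = 1560$)
$T = 14875756713$ ($T = \left(-103431\right) \left(-143823\right) = 14875756713$)
$v + T = 1560 + 14875756713 = 14875758273$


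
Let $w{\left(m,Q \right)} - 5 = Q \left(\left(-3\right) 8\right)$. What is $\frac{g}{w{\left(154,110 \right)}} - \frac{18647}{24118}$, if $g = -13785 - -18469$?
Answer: $- \frac{5229147}{2050030} \approx -2.5508$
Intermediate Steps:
$w{\left(m,Q \right)} = 5 - 24 Q$ ($w{\left(m,Q \right)} = 5 + Q \left(\left(-3\right) 8\right) = 5 + Q \left(-24\right) = 5 - 24 Q$)
$g = 4684$ ($g = -13785 + 18469 = 4684$)
$\frac{g}{w{\left(154,110 \right)}} - \frac{18647}{24118} = \frac{4684}{5 - 2640} - \frac{18647}{24118} = \frac{4684}{-2635} - \frac{18647}{24118} = 4684 \left(- \frac{1}{2635}\right) - \frac{18647}{24118} = - \frac{4684}{2635} - \frac{18647}{24118} = - \frac{5229147}{2050030}$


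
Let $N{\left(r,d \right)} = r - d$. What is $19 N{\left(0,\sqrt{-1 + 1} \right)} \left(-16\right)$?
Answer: $0$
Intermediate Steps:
$19 N{\left(0,\sqrt{-1 + 1} \right)} \left(-16\right) = 19 \left(0 - \sqrt{-1 + 1}\right) \left(-16\right) = 19 \left(0 - \sqrt{0}\right) \left(-16\right) = 19 \left(0 - 0\right) \left(-16\right) = 19 \left(0 + 0\right) \left(-16\right) = 19 \cdot 0 \left(-16\right) = 0 \left(-16\right) = 0$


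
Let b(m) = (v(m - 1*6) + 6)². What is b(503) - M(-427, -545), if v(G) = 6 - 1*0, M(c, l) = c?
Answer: 571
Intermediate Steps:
v(G) = 6 (v(G) = 6 + 0 = 6)
b(m) = 144 (b(m) = (6 + 6)² = 12² = 144)
b(503) - M(-427, -545) = 144 - 1*(-427) = 144 + 427 = 571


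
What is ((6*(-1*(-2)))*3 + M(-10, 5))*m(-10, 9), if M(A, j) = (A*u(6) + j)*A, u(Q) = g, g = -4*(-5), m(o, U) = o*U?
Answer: -178740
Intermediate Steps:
m(o, U) = U*o
g = 20
u(Q) = 20
M(A, j) = A*(j + 20*A) (M(A, j) = (A*20 + j)*A = (20*A + j)*A = (j + 20*A)*A = A*(j + 20*A))
((6*(-1*(-2)))*3 + M(-10, 5))*m(-10, 9) = ((6*(-1*(-2)))*3 - 10*(5 + 20*(-10)))*(9*(-10)) = ((6*2)*3 - 10*(5 - 200))*(-90) = (12*3 - 10*(-195))*(-90) = (36 + 1950)*(-90) = 1986*(-90) = -178740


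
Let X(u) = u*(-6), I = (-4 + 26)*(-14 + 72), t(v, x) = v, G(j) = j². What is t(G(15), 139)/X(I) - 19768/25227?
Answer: -52339961/64379304 ≈ -0.81299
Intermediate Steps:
I = 1276 (I = 22*58 = 1276)
X(u) = -6*u
t(G(15), 139)/X(I) - 19768/25227 = 15²/((-6*1276)) - 19768/25227 = 225/(-7656) - 19768*1/25227 = 225*(-1/7656) - 19768/25227 = -75/2552 - 19768/25227 = -52339961/64379304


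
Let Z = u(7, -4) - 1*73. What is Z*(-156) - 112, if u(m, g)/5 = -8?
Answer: 17516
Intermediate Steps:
u(m, g) = -40 (u(m, g) = 5*(-8) = -40)
Z = -113 (Z = -40 - 1*73 = -40 - 73 = -113)
Z*(-156) - 112 = -113*(-156) - 112 = 17628 - 112 = 17516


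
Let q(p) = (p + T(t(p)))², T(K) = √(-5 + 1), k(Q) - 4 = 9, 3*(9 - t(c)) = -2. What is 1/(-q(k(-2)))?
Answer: -165/29929 + 52*I/29929 ≈ -0.005513 + 0.0017374*I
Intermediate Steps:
t(c) = 29/3 (t(c) = 9 - ⅓*(-2) = 9 + ⅔ = 29/3)
k(Q) = 13 (k(Q) = 4 + 9 = 13)
T(K) = 2*I (T(K) = √(-4) = 2*I)
q(p) = (p + 2*I)²
1/(-q(k(-2))) = 1/(-(13 + 2*I)²) = -1/(13 + 2*I)²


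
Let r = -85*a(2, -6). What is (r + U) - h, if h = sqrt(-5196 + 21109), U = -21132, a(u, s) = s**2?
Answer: -24192 - sqrt(15913) ≈ -24318.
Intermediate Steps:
h = sqrt(15913) ≈ 126.15
r = -3060 (r = -85*(-6)**2 = -85*36 = -3060)
(r + U) - h = (-3060 - 21132) - sqrt(15913) = -24192 - sqrt(15913)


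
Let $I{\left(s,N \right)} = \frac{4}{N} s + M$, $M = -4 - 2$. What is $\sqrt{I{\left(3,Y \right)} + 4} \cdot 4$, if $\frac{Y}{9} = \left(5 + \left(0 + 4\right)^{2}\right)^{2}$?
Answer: $\frac{4 i \sqrt{7926}}{63} \approx 5.6526 i$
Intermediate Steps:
$M = -6$ ($M = -4 - 2 = -6$)
$Y = 3969$ ($Y = 9 \left(5 + \left(0 + 4\right)^{2}\right)^{2} = 9 \left(5 + 4^{2}\right)^{2} = 9 \left(5 + 16\right)^{2} = 9 \cdot 21^{2} = 9 \cdot 441 = 3969$)
$I{\left(s,N \right)} = -6 + \frac{4 s}{N}$ ($I{\left(s,N \right)} = \frac{4}{N} s - 6 = \frac{4 s}{N} - 6 = -6 + \frac{4 s}{N}$)
$\sqrt{I{\left(3,Y \right)} + 4} \cdot 4 = \sqrt{\left(-6 + 4 \cdot 3 \cdot \frac{1}{3969}\right) + 4} \cdot 4 = \sqrt{\left(-6 + \frac{4}{1323}\right) + 4} \cdot 4 = \sqrt{- \frac{7934}{1323} + 4} \cdot 4 = \sqrt{- \frac{2642}{1323}} \cdot 4 = \frac{i \sqrt{7926}}{63} \cdot 4 = \frac{4 i \sqrt{7926}}{63}$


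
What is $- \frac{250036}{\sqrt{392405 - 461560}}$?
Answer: $\frac{250036 i \sqrt{69155}}{69155} \approx 950.8 i$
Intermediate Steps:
$- \frac{250036}{\sqrt{392405 - 461560}} = - \frac{250036}{\sqrt{-69155}} = - \frac{250036}{i \sqrt{69155}} = - 250036 \left(- \frac{i \sqrt{69155}}{69155}\right) = \frac{250036 i \sqrt{69155}}{69155}$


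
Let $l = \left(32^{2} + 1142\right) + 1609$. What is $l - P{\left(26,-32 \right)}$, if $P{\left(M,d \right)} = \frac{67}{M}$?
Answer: $\frac{98083}{26} \approx 3772.4$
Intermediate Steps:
$l = 3775$ ($l = \left(1024 + 1142\right) + 1609 = 2166 + 1609 = 3775$)
$l - P{\left(26,-32 \right)} = 3775 - \frac{67}{26} = \frac{98083}{26}$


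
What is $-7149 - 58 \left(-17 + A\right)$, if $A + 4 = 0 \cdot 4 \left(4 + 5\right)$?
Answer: $-5931$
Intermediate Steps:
$A = -4$ ($A = -4 + 0 \cdot 4 \left(4 + 5\right) = -4 + 0 \cdot 9 = -4 + 0 = -4$)
$-7149 - 58 \left(-17 + A\right) = -7149 - 58 \left(-17 - 4\right) = -7149 - 58 \left(-21\right) = -7149 - -1218 = -7149 + 1218 = -5931$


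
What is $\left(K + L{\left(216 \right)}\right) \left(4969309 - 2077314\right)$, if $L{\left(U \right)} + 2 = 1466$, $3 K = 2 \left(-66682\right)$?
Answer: $- \frac{372986379140}{3} \approx -1.2433 \cdot 10^{11}$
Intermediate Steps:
$K = - \frac{133364}{3}$ ($K = \frac{2 \left(-66682\right)}{3} = \frac{1}{3} \left(-133364\right) = - \frac{133364}{3} \approx -44455.0$)
$L{\left(U \right)} = 1464$ ($L{\left(U \right)} = -2 + 1466 = 1464$)
$\left(K + L{\left(216 \right)}\right) \left(4969309 - 2077314\right) = \left(- \frac{133364}{3} + 1464\right) \left(4969309 - 2077314\right) = \left(- \frac{128972}{3}\right) 2891995 = - \frac{372986379140}{3}$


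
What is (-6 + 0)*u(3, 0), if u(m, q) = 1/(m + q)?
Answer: -2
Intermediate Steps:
(-6 + 0)*u(3, 0) = (-6 + 0)/(3 + 0) = -6/3 = -6*1/3 = -2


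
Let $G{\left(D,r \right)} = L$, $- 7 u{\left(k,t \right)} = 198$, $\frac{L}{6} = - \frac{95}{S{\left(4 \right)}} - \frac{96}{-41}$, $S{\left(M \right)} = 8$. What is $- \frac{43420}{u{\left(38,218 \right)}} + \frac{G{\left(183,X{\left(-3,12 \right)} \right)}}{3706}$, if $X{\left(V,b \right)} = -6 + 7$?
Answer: $\frac{92364005761}{60170616} \approx 1535.0$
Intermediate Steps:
$X{\left(V,b \right)} = 1$
$L = - \frac{9381}{164}$ ($L = 6 \left(- \frac{95}{8} - \frac{96}{-41}\right) = 6 \left(\left(-95\right) \frac{1}{8} - - \frac{96}{41}\right) = 6 \left(- \frac{95}{8} + \frac{96}{41}\right) = 6 \left(- \frac{3127}{328}\right) = - \frac{9381}{164} \approx -57.201$)
$u{\left(k,t \right)} = - \frac{198}{7}$ ($u{\left(k,t \right)} = \left(- \frac{1}{7}\right) 198 = - \frac{198}{7}$)
$G{\left(D,r \right)} = - \frac{9381}{164}$
$- \frac{43420}{u{\left(38,218 \right)}} + \frac{G{\left(183,X{\left(-3,12 \right)} \right)}}{3706} = - \frac{43420}{- \frac{198}{7}} - \frac{9381}{164 \cdot 3706} = \left(-43420\right) \left(- \frac{7}{198}\right) - \frac{9381}{607784} = \frac{151970}{99} - \frac{9381}{607784} = \frac{92364005761}{60170616}$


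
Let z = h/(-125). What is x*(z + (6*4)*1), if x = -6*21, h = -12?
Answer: -379512/125 ≈ -3036.1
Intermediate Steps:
z = 12/125 (z = -12/(-125) = -12*(-1/125) = 12/125 ≈ 0.096000)
x = -126
x*(z + (6*4)*1) = -126*(12/125 + (6*4)*1) = -126*(12/125 + 24*1) = -126*(12/125 + 24) = -126*3012/125 = -379512/125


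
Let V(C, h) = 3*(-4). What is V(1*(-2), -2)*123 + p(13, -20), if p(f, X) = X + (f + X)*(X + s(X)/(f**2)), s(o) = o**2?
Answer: -231964/169 ≈ -1372.6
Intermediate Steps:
V(C, h) = -12
p(f, X) = X + (X + f)*(X + X**2/f**2) (p(f, X) = X + (f + X)*(X + X**2/(f**2)) = X + (X + f)*(X + X**2/f**2))
V(1*(-2), -2)*123 + p(13, -20) = -12*123 - 20*((-20)**2 - 20*13 + 13**2*(1 - 20 + 13))/13**2 = -1476 - 20*1/169*(400 - 260 + 169*(-6)) = -1476 - 20*1/169*(400 - 260 - 1014) = -1476 - 20*1/169*(-874) = -1476 + 17480/169 = -231964/169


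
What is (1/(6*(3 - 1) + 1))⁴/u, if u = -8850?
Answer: -1/252764850 ≈ -3.9562e-9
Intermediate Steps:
(1/(6*(3 - 1) + 1))⁴/u = (1/(6*(3 - 1) + 1))⁴/(-8850) = (1/(6*2 + 1))⁴*(-1/8850) = (1/(12 + 1))⁴*(-1/8850) = (1/13)⁴*(-1/8850) = (1/28561)*(-1/8850) = -1/252764850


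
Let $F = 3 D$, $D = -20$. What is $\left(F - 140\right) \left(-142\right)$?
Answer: $28400$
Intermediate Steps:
$F = -60$ ($F = 3 \left(-20\right) = -60$)
$\left(F - 140\right) \left(-142\right) = \left(-60 - 140\right) \left(-142\right) = \left(-200\right) \left(-142\right) = 28400$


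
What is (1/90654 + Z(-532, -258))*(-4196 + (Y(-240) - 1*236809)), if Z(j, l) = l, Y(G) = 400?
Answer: 5627445622255/90654 ≈ 6.2076e+7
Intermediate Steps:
(1/90654 + Z(-532, -258))*(-4196 + (Y(-240) - 1*236809)) = (1/90654 - 258)*(-4196 + (400 - 1*236809)) = (1/90654 - 258)*(-4196 + (400 - 236809)) = -23388731*(-4196 - 236409)/90654 = -23388731/90654*(-240605) = 5627445622255/90654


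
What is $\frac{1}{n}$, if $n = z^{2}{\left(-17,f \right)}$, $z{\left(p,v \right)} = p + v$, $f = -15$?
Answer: $\frac{1}{1024} \approx 0.00097656$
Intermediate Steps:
$n = 1024$ ($n = \left(-17 - 15\right)^{2} = \left(-32\right)^{2} = 1024$)
$\frac{1}{n} = \frac{1}{1024}$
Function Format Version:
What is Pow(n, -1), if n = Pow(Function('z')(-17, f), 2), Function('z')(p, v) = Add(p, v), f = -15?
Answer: Rational(1, 1024) ≈ 0.00097656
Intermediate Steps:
n = 1024 (n = Pow(Add(-17, -15), 2) = Pow(-32, 2) = 1024)
Pow(n, -1) = Pow(1024, -1) = Rational(1, 1024)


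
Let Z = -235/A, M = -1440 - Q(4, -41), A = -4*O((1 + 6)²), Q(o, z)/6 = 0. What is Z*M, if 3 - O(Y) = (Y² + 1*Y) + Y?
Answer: 3525/104 ≈ 33.894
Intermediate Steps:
Q(o, z) = 0 (Q(o, z) = 6*0 = 0)
O(Y) = 3 - Y² - 2*Y (O(Y) = 3 - ((Y² + 1*Y) + Y) = 3 - ((Y² + Y) + Y) = 3 - ((Y + Y²) + Y) = 3 - (Y² + 2*Y) = 3 + (-Y² - 2*Y) = 3 - Y² - 2*Y)
A = 9984 (A = -4*(3 - ((1 + 6)²)² - 2*(1 + 6)²) = -4*(3 - (7²)² - 2*7²) = -4*(3 - 1*49² - 2*49) = -4*(3 - 1*2401 - 98) = -4*(3 - 2401 - 98) = -4*(-2496) = 9984)
M = -1440 (M = -1440 - 1*0 = -1440 + 0 = -1440)
Z = -235/9984 ≈ -0.023538
Z*M = -235/9984*(-1440) = 3525/104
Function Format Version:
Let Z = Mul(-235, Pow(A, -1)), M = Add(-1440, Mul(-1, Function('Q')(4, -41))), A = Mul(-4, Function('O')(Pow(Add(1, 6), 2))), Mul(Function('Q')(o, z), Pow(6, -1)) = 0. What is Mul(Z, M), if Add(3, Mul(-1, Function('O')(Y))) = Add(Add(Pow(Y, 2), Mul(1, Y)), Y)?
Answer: Rational(3525, 104) ≈ 33.894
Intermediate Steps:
Function('Q')(o, z) = 0 (Function('Q')(o, z) = Mul(6, 0) = 0)
Function('O')(Y) = Add(3, Mul(-1, Pow(Y, 2)), Mul(-2, Y)) (Function('O')(Y) = Add(3, Mul(-1, Add(Add(Pow(Y, 2), Mul(1, Y)), Y))) = Add(3, Mul(-1, Add(Add(Pow(Y, 2), Y), Y))) = Add(3, Mul(-1, Add(Add(Y, Pow(Y, 2)), Y))) = Add(3, Mul(-1, Add(Pow(Y, 2), Mul(2, Y)))) = Add(3, Add(Mul(-1, Pow(Y, 2)), Mul(-2, Y))) = Add(3, Mul(-1, Pow(Y, 2)), Mul(-2, Y)))
A = 9984 (A = Mul(-4, Add(3, Mul(-1, Pow(Pow(Add(1, 6), 2), 2)), Mul(-2, Pow(Add(1, 6), 2)))) = Mul(-4, Add(3, Mul(-1, Pow(Pow(7, 2), 2)), Mul(-2, Pow(7, 2)))) = Mul(-4, Add(3, Mul(-1, Pow(49, 2)), Mul(-2, 49))) = Mul(-4, Add(3, Mul(-1, 2401), -98)) = Mul(-4, Add(3, -2401, -98)) = Mul(-4, -2496) = 9984)
M = -1440 (M = Add(-1440, Mul(-1, 0)) = Add(-1440, 0) = -1440)
Z = Rational(-235, 9984) (Z = Mul(-235, Pow(9984, -1)) = Mul(-235, Rational(1, 9984)) = Rational(-235, 9984) ≈ -0.023538)
Mul(Z, M) = Mul(Rational(-235, 9984), -1440) = Rational(3525, 104)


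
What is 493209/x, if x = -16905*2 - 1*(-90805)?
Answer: 493209/56995 ≈ 8.6535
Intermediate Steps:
x = 56995 (x = -33810 + 90805 = 56995)
493209/x = 493209/56995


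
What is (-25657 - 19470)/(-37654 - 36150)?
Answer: 45127/73804 ≈ 0.61144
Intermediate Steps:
(-25657 - 19470)/(-37654 - 36150) = -45127/(-73804) = -45127*(-1/73804) = 45127/73804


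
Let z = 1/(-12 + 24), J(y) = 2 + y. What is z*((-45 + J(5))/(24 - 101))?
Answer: 19/462 ≈ 0.041126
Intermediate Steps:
z = 1/12 ≈ 0.083333
z*((-45 + J(5))/(24 - 101)) = ((-45 + (2 + 5))/(24 - 101))/12 = ((-45 + 7)/(-77))/12 = (-38*(-1/77))/12 = (1/12)*(38/77) = 19/462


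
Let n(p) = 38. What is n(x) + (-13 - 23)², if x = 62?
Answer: 1334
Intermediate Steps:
n(x) + (-13 - 23)² = 38 + (-13 - 23)² = 38 + (-36)² = 38 + 1296 = 1334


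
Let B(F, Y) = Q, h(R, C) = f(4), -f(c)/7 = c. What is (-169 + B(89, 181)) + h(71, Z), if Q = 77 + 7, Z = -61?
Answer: -113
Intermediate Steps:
f(c) = -7*c
h(R, C) = -28 (h(R, C) = -7*4 = -28)
Q = 84
B(F, Y) = 84
(-169 + B(89, 181)) + h(71, Z) = (-169 + 84) - 28 = -85 - 28 = -113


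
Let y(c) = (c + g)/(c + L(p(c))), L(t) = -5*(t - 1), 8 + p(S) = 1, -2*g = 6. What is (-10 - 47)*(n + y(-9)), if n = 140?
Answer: -246696/31 ≈ -7957.9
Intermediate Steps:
g = -3 (g = -½*6 = -3)
p(S) = -7 (p(S) = -8 + 1 = -7)
L(t) = 5 - 5*t (L(t) = -5*(-1 + t) = 5 - 5*t)
y(c) = (-3 + c)/(40 + c) (y(c) = (c - 3)/(c + (5 - 5*(-7))) = (-3 + c)/(c + (5 + 35)) = (-3 + c)/(c + 40) = (-3 + c)/(40 + c))
(-10 - 47)*(n + y(-9)) = (-10 - 47)*(140 + (-3 - 9)/(40 - 9)) = -57*(140 - 12/31) = -57*4328/31 = -246696/31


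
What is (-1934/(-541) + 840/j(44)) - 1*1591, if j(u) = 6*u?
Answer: -9427832/5951 ≈ -1584.2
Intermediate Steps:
(-1934/(-541) + 840/j(44)) - 1*1591 = (-1934/(-541) + 840/((6*44))) - 1*1591 = (-1934*(-1/541) + 840/264) - 1591 = (1934/541 + 840*(1/264)) - 1591 = (1934/541 + 35/11) - 1591 = 40209/5951 - 1591 = -9427832/5951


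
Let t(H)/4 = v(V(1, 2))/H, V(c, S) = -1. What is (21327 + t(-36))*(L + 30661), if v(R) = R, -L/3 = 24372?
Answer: -8148982520/9 ≈ -9.0544e+8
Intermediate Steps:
L = -73116 (L = -3*24372 = -73116)
t(H) = -4/H (t(H) = 4*(-1/H) = -4/H)
(21327 + t(-36))*(L + 30661) = (21327 - 4/(-36))*(-73116 + 30661) = (21327 - 4*(-1/36))*(-42455) = (21327 + ⅑)*(-42455) = (191944/9)*(-42455) = -8148982520/9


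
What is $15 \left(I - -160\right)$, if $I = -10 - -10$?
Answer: $2400$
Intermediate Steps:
$I = 0$ ($I = -10 + 10 = 0$)
$15 \left(I - -160\right) = 15 \left(0 - -160\right) = 15 \left(0 + 160\right) = 15 \cdot 160 = 2400$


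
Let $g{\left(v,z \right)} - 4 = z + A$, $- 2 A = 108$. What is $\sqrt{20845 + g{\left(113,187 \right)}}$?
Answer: $\sqrt{20982} \approx 144.85$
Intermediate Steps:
$A = -54$ ($A = \left(- \frac{1}{2}\right) 108 = -54$)
$g{\left(v,z \right)} = -50 + z$ ($g{\left(v,z \right)} = 4 + \left(z - 54\right) = 4 + \left(-54 + z\right) = -50 + z$)
$\sqrt{20845 + g{\left(113,187 \right)}} = \sqrt{20845 + \left(-50 + 187\right)} = \sqrt{20845 + 137} = \sqrt{20982}$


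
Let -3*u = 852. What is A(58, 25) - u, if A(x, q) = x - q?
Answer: 317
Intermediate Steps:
u = -284 (u = -1/3*852 = -284)
A(58, 25) - u = (58 - 1*25) - 1*(-284) = (58 - 25) + 284 = 33 + 284 = 317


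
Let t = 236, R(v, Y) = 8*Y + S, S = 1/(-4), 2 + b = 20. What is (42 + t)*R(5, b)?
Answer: 79925/2 ≈ 39963.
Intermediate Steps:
b = 18 (b = -2 + 20 = 18)
S = -¼ ≈ -0.25000
R(v, Y) = -¼ + 8*Y (R(v, Y) = 8*Y - ¼ = -¼ + 8*Y)
(42 + t)*R(5, b) = (42 + 236)*(-¼ + 8*18) = 278*(-¼ + 144) = 278*(575/4) = 79925/2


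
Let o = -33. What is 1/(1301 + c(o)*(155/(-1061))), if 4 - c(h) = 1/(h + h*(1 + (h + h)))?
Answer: 2240832/2914013147 ≈ 0.00076898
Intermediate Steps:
c(h) = 4 - 1/(h + h*(1 + 2*h)) (c(h) = 4 - 1/(h + h*(1 + (h + h))) = 4 - 1/(h + h*(1 + 2*h)))
1/(1301 + c(o)*(155/(-1061))) = 1/(1301 + ((1/2)*(-1 + 8*(-33) + 8*(-33)**2)/(-33*(1 - 33)))*(155/(-1061))) = 1/(1301 + ((1/2)*(-1/33)*(-1 - 264 + 8*1089)/(-32))*(155*(-1/1061))) = 1/(1301 + ((1/2)*(-1/33)*(-1/32)*(-1 - 264 + 8712))*(-155/1061)) = 1/(1301 + ((1/2)*(-1/33)*(-1/32)*8447)*(-155/1061)) = 1/(1301 + (8447/2112)*(-155/1061)) = 1/(1301 - 1309285/2240832) = 1/(2914013147/2240832) = 2240832/2914013147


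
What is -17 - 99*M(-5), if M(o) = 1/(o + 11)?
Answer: -67/2 ≈ -33.500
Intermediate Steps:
M(o) = 1/(11 + o)
-17 - 99*M(-5) = -17 - 99/(11 - 5) = -17 - 99/6 = -17 - 99*⅙ = -17 - 33/2 = -67/2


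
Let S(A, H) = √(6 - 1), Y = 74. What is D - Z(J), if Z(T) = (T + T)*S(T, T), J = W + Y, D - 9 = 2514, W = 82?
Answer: 2523 - 312*√5 ≈ 1825.3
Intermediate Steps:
S(A, H) = √5
D = 2523 (D = 9 + 2514 = 2523)
J = 156 (J = 82 + 74 = 156)
Z(T) = 2*T*√5 (Z(T) = (T + T)*√5 = (2*T)*√5 = 2*T*√5)
D - Z(J) = 2523 - 2*156*√5 = 2523 - 312*√5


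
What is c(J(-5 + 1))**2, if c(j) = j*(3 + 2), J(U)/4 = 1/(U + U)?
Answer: 25/4 ≈ 6.2500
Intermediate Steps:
J(U) = 2/U (J(U) = 4/(U + U) = 4/((2*U)) = 4*(1/(2*U)) = 2/U)
c(j) = 5*j (c(j) = j*5 = 5*j)
c(J(-5 + 1))**2 = (5*(2/(-5 + 1)))**2 = (5*(2/(-4)))**2 = (5*(2*(-1/4)))**2 = (5*(-1/2))**2 = (-5/2)**2 = 25/4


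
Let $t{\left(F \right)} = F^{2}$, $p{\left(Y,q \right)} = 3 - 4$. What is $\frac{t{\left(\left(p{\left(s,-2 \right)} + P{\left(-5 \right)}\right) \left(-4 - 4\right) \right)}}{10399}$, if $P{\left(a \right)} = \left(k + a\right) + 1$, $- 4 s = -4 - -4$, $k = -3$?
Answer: $\frac{4096}{10399} \approx 0.39388$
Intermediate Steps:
$s = 0$ ($s = - \frac{-4 - -4}{4} = - \frac{-4 + 4}{4} = \left(- \frac{1}{4}\right) 0 = 0$)
$P{\left(a \right)} = -2 + a$ ($P{\left(a \right)} = \left(-3 + a\right) + 1 = -2 + a$)
$p{\left(Y,q \right)} = -1$
$\frac{t{\left(\left(p{\left(s,-2 \right)} + P{\left(-5 \right)}\right) \left(-4 - 4\right) \right)}}{10399} = \frac{\left(\left(-1 - 7\right) \left(-4 - 4\right)\right)^{2}}{10399} = \left(\left(-1 - 7\right) \left(-4 - 4\right)\right)^{2} \cdot \frac{1}{10399} = \left(\left(-8\right) \left(-8\right)\right)^{2} \cdot \frac{1}{10399} = 64^{2} \cdot \frac{1}{10399} = 4096 \cdot \frac{1}{10399} = \frac{4096}{10399}$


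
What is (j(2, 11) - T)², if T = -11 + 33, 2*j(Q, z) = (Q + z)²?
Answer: 15625/4 ≈ 3906.3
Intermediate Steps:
j(Q, z) = (Q + z)²/2
T = 22
(j(2, 11) - T)² = ((2 + 11)²/2 - 1*22)² = ((½)*13² - 22)² = ((½)*169 - 22)² = (169/2 - 22)² = (125/2)² = 15625/4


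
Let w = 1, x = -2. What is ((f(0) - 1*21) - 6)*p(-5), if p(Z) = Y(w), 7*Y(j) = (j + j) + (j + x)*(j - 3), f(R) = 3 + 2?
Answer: -88/7 ≈ -12.571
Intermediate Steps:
f(R) = 5
Y(j) = 2*j/7 + (-3 + j)*(-2 + j)/7 (Y(j) = ((j + j) + (j - 2)*(j - 3))/7 = (2*j + (-2 + j)*(-3 + j))/7 = (2*j + (-3 + j)*(-2 + j))/7 = 2*j/7 + (-3 + j)*(-2 + j)/7)
p(Z) = 4/7 (p(Z) = 6/7 - 3/7*1 + (⅐)*1² = 6/7 - 3/7 + (⅐)*1 = 6/7 - 3/7 + ⅐ = 4/7)
((f(0) - 1*21) - 6)*p(-5) = ((5 - 1*21) - 6)*(4/7) = ((5 - 21) - 6)*(4/7) = (-16 - 6)*(4/7) = -22*4/7 = -88/7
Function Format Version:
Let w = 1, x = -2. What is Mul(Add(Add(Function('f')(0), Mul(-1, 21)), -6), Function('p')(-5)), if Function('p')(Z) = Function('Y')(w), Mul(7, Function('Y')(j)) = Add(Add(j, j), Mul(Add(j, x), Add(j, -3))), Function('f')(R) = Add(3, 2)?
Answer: Rational(-88, 7) ≈ -12.571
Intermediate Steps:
Function('f')(R) = 5
Function('Y')(j) = Add(Mul(Rational(2, 7), j), Mul(Rational(1, 7), Add(-3, j), Add(-2, j))) (Function('Y')(j) = Mul(Rational(1, 7), Add(Add(j, j), Mul(Add(j, -2), Add(j, -3)))) = Mul(Rational(1, 7), Add(Mul(2, j), Mul(Add(-2, j), Add(-3, j)))) = Mul(Rational(1, 7), Add(Mul(2, j), Mul(Add(-3, j), Add(-2, j)))) = Add(Mul(Rational(2, 7), j), Mul(Rational(1, 7), Add(-3, j), Add(-2, j))))
Function('p')(Z) = Rational(4, 7) (Function('p')(Z) = Add(Rational(6, 7), Mul(Rational(-3, 7), 1), Mul(Rational(1, 7), Pow(1, 2))) = Add(Rational(6, 7), Rational(-3, 7), Mul(Rational(1, 7), 1)) = Add(Rational(6, 7), Rational(-3, 7), Rational(1, 7)) = Rational(4, 7))
Mul(Add(Add(Function('f')(0), Mul(-1, 21)), -6), Function('p')(-5)) = Mul(Add(Add(5, Mul(-1, 21)), -6), Rational(4, 7)) = Mul(Add(Add(5, -21), -6), Rational(4, 7)) = Mul(Add(-16, -6), Rational(4, 7)) = Mul(-22, Rational(4, 7)) = Rational(-88, 7)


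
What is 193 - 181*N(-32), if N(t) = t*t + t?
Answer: -179359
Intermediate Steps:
N(t) = t + t² (N(t) = t² + t = t + t²)
193 - 181*N(-32) = 193 - (-5792)*(1 - 32) = 193 - (-5792)*(-31) = 193 - 181*992 = 193 - 179552 = -179359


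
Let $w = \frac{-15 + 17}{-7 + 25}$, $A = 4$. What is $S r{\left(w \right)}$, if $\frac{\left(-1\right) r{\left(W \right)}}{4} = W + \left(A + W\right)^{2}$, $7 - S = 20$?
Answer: $\frac{71656}{81} \approx 884.64$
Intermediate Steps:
$S = -13$ ($S = 7 - 20 = -13$)
$w = \frac{1}{9}$ ($w = \frac{2}{18} = 2 \cdot \frac{1}{18} = \frac{1}{9} \approx 0.11111$)
$r{\left(W \right)} = - 4 W - 4 \left(4 + W\right)^{2}$ ($r{\left(W \right)} = - 4 \left(W + \left(4 + W\right)^{2}\right) = - 4 W - 4 \left(4 + W\right)^{2}$)
$S r{\left(w \right)} = - 13 \left(\left(-4\right) \frac{1}{9} - 4 \left(4 + \frac{1}{9}\right)^{2}\right) = - 13 \left(- \frac{4}{9} - 4 \left(\frac{37}{9}\right)^{2}\right) = - 13 \left(- \frac{4}{9} - \frac{5476}{81}\right) = \left(-13\right) \left(- \frac{5512}{81}\right) = \frac{71656}{81}$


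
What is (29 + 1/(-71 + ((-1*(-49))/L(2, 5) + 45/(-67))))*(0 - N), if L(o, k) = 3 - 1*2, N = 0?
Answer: 0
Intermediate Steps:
L(o, k) = 1 (L(o, k) = 3 - 2 = 1)
(29 + 1/(-71 + ((-1*(-49))/L(2, 5) + 45/(-67))))*(0 - N) = (29 + 1/(-71 + (-1*(-49)/1 + 45/(-67))))*(0 - 1*0) = (29 + 1/(-71 + (49*1 + 45*(-1/67))))*(0 + 0) = (29 + 1/(-71 + (49 - 45/67)))*0 = (29 + 1/(-71 + 3238/67))*0 = (29 + 1/(-1519/67))*0 = (29 - 67/1519)*0 = (43984/1519)*0 = 0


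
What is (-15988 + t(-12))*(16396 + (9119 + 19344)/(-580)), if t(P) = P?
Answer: -7584973600/29 ≈ -2.6155e+8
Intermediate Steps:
(-15988 + t(-12))*(16396 + (9119 + 19344)/(-580)) = (-15988 - 12)*(16396 + (9119 + 19344)/(-580)) = -16000*(16396 + 28463*(-1/580)) = -16000*(16396 - 28463/580) = -16000*9481217/580 = -7584973600/29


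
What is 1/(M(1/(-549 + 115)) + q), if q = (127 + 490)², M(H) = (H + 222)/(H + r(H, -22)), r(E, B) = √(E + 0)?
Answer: (I + √434)/(284342*I + 380689*√434) ≈ 2.628e-6 + 3.1871e-8*I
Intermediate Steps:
r(E, B) = √E
M(H) = (222 + H)/(H + √H) (M(H) = (H + 222)/(H + √H) = (222 + H)/(H + √H))
q = 380689 (q = 617² = 380689)
1/(M(1/(-549 + 115)) + q) = 1/((222 + 1/(-549 + 115))/(1/(-549 + 115) + √(1/(-549 + 115))) + 380689) = 1/((222 + 1/(-434))/(1/(-434) + √(1/(-434))) + 380689) = 1/((222 - 1/434)/(-1/434 + √(-1/434)) + 380689) = 1/((96347/434)/(-1/434 + I*√434/434) + 380689) = 1/(96347/(434*(-1/434 + I*√434/434)) + 380689) = 1/(380689 + 96347/(434*(-1/434 + I*√434/434)))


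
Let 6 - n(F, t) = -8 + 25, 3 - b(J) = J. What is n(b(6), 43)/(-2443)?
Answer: 11/2443 ≈ 0.0045027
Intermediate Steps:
b(J) = 3 - J
n(F, t) = -11 (n(F, t) = 6 - (-8 + 25) = 6 - 1*17 = 6 - 17 = -11)
n(b(6), 43)/(-2443) = -11/(-2443) = -11*(-1/2443) = 11/2443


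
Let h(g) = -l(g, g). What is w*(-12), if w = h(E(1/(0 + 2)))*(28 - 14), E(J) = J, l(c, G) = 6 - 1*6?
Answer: 0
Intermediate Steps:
l(c, G) = 0 (l(c, G) = 6 - 6 = 0)
h(g) = 0 (h(g) = -1*0 = 0)
w = 0 (w = 0*(28 - 14) = 0*14 = 0)
w*(-12) = 0*(-12) = 0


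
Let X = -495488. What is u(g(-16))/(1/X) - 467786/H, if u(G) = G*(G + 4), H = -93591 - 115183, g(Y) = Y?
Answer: -9930720890459/104387 ≈ -9.5134e+7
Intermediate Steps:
H = -208774
u(G) = G*(4 + G)
u(g(-16))/(1/X) - 467786/H = (-16*(4 - 16))/(1/(-495488)) - 467786/(-208774) = (-16*(-12))/(-1/495488) - 467786*(-1/208774) = 192*(-495488) + 233893/104387 = -95133696 + 233893/104387 = -9930720890459/104387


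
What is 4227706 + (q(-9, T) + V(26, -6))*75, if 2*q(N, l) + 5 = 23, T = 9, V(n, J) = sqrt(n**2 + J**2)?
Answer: 4228381 + 150*sqrt(178) ≈ 4.2304e+6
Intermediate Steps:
V(n, J) = sqrt(J**2 + n**2)
q(N, l) = 9 (q(N, l) = -5/2 + (1/2)*23 = -5/2 + 23/2 = 9)
4227706 + (q(-9, T) + V(26, -6))*75 = 4227706 + (9 + sqrt((-6)**2 + 26**2))*75 = 4227706 + (9 + sqrt(36 + 676))*75 = 4227706 + (9 + sqrt(712))*75 = 4227706 + (9 + 2*sqrt(178))*75 = 4227706 + (675 + 150*sqrt(178)) = 4228381 + 150*sqrt(178)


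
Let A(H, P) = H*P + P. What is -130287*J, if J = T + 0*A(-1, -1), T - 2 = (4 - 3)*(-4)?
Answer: 260574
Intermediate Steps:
A(H, P) = P + H*P
T = -2 (T = 2 + (4 - 3)*(-4) = 2 + 1*(-4) = 2 - 4 = -2)
J = -2 (J = -2 + 0*(-(1 - 1)) = -2 + 0*(-1*0) = -2 + 0*0 = -2 + 0 = -2)
-130287*J = -130287*(-2) = 260574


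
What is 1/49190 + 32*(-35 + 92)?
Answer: 89722561/49190 ≈ 1824.0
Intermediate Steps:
1/49190 + 32*(-35 + 92) = 1/49190 + 32*57 = 1/49190 + 1824 = 89722561/49190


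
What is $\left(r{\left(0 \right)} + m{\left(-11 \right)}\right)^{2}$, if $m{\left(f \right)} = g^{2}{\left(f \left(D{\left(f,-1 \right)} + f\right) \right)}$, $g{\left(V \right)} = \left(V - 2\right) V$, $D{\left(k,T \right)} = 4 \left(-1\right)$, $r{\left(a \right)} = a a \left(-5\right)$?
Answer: $523222238448050625$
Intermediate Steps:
$r{\left(a \right)} = - 5 a^{2}$ ($r{\left(a \right)} = a^{2} \left(-5\right) = - 5 a^{2}$)
$D{\left(k,T \right)} = -4$
$g{\left(V \right)} = V \left(-2 + V\right)$ ($g{\left(V \right)} = \left(-2 + V\right) V = V \left(-2 + V\right)$)
$m{\left(f \right)} = f^{2} \left(-4 + f\right)^{2} \left(-2 + f \left(-4 + f\right)\right)^{2}$ ($m{\left(f \right)} = \left(f \left(-4 + f\right) \left(-2 + f \left(-4 + f\right)\right)\right)^{2} = f^{2} \left(-4 + f\right)^{2} \left(-2 + f \left(-4 + f\right)\right)^{2}$)
$\left(r{\left(0 \right)} + m{\left(-11 \right)}\right)^{2} = \left(- 5 \cdot 0^{2} + \left(-11\right)^{2} \left(-4 - 11\right)^{2} \left(-2 - 11 \left(-4 - 11\right)\right)^{2}\right)^{2} = \left(\left(-5\right) 0 + 121 \left(-15\right)^{2} \left(-2 - -165\right)^{2}\right)^{2} = \left(0 + 121 \cdot 225 \left(-2 + 165\right)^{2}\right)^{2} = \left(0 + 121 \cdot 225 \cdot 163^{2}\right)^{2} = \left(0 + 121 \cdot 225 \cdot 26569\right)^{2} = \left(0 + 723341025\right)^{2} = 723341025^{2} = 523222238448050625$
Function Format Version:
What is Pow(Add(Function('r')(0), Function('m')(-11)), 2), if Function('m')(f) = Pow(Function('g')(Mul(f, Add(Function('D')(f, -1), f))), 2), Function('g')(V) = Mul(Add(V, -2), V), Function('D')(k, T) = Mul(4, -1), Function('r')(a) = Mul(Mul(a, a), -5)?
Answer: 523222238448050625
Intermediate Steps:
Function('r')(a) = Mul(-5, Pow(a, 2)) (Function('r')(a) = Mul(Pow(a, 2), -5) = Mul(-5, Pow(a, 2)))
Function('D')(k, T) = -4
Function('g')(V) = Mul(V, Add(-2, V)) (Function('g')(V) = Mul(Add(-2, V), V) = Mul(V, Add(-2, V)))
Function('m')(f) = Mul(Pow(f, 2), Pow(Add(-4, f), 2), Pow(Add(-2, Mul(f, Add(-4, f))), 2)) (Function('m')(f) = Pow(Mul(Mul(f, Add(-4, f)), Add(-2, Mul(f, Add(-4, f)))), 2) = Pow(Mul(f, Add(-4, f), Add(-2, Mul(f, Add(-4, f)))), 2) = Mul(Pow(f, 2), Pow(Add(-4, f), 2), Pow(Add(-2, Mul(f, Add(-4, f))), 2)))
Pow(Add(Function('r')(0), Function('m')(-11)), 2) = Pow(Add(Mul(-5, Pow(0, 2)), Mul(Pow(-11, 2), Pow(Add(-4, -11), 2), Pow(Add(-2, Mul(-11, Add(-4, -11))), 2))), 2) = Pow(Add(Mul(-5, 0), Mul(121, Pow(-15, 2), Pow(Add(-2, Mul(-11, -15)), 2))), 2) = Pow(Add(0, Mul(121, 225, Pow(Add(-2, 165), 2))), 2) = Pow(Add(0, Mul(121, 225, Pow(163, 2))), 2) = Pow(Add(0, Mul(121, 225, 26569)), 2) = Pow(Add(0, 723341025), 2) = Pow(723341025, 2) = 523222238448050625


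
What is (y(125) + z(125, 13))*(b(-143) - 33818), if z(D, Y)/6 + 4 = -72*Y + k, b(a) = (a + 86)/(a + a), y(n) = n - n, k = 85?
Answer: 24808400415/143 ≈ 1.7349e+8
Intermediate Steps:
y(n) = 0
b(a) = (86 + a)/(2*a) (b(a) = (86 + a)/((2*a)) = (86 + a)*(1/(2*a)) = (86 + a)/(2*a))
z(D, Y) = 486 - 432*Y (z(D, Y) = -24 + 6*(-72*Y + 85) = -24 + 6*(85 - 72*Y) = -24 + (510 - 432*Y) = 486 - 432*Y)
(y(125) + z(125, 13))*(b(-143) - 33818) = (0 + (486 - 432*13))*((1/2)*(86 - 143)/(-143) - 33818) = (0 + (486 - 5616))*((1/2)*(-1/143)*(-57) - 33818) = (0 - 5130)*(57/286 - 33818) = -5130*(-9671891/286) = 24808400415/143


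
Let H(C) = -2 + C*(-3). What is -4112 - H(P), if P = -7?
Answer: -4131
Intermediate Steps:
H(C) = -2 - 3*C
-4112 - H(P) = -4112 - (-2 - 3*(-7)) = -4112 - (-2 + 21) = -4112 - 1*19 = -4112 - 19 = -4131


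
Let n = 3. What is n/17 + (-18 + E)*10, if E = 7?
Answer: -1867/17 ≈ -109.82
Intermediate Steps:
n/17 + (-18 + E)*10 = 3/17 + (-18 + 7)*10 = 3*(1/17) - 11*10 = 3/17 - 110 = -1867/17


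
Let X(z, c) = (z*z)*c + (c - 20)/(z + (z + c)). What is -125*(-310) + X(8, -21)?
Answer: 187071/5 ≈ 37414.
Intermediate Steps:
X(z, c) = c*z**2 + (-20 + c)/(c + 2*z) (X(z, c) = z**2*c + (-20 + c)/(z + (c + z)) = c*z**2 + (-20 + c)/(c + 2*z))
-125*(-310) + X(8, -21) = -125*(-310) + (-20 - 21 + (-21)**2*8**2 + 2*(-21)*8**3)/(-21 + 2*8) = 38750 + (-20 - 21 + 441*64 + 2*(-21)*512)/(-21 + 16) = 38750 + (-20 - 21 + 28224 - 21504)/(-5) = 38750 - 1/5*6679 = 38750 - 6679/5 = 187071/5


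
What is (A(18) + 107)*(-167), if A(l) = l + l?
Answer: -23881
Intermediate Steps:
A(l) = 2*l
(A(18) + 107)*(-167) = (2*18 + 107)*(-167) = (36 + 107)*(-167) = 143*(-167) = -23881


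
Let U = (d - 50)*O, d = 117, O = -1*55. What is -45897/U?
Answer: 45897/3685 ≈ 12.455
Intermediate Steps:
O = -55
U = -3685 (U = (117 - 50)*(-55) = 67*(-55) = -3685)
-45897/U = -45897/(-3685) = -45897*(-1/3685) = 45897/3685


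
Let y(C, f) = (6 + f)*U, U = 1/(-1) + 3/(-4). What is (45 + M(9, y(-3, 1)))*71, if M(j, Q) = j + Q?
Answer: 11857/4 ≈ 2964.3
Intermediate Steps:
U = -7/4 (U = 1*(-1) + 3*(-1/4) = -1 - 3/4 = -7/4 ≈ -1.7500)
y(C, f) = -21/2 - 7*f/4 (y(C, f) = (6 + f)*(-7/4) = -21/2 - 7*f/4)
M(j, Q) = Q + j
(45 + M(9, y(-3, 1)))*71 = (45 + ((-21/2 - 7/4*1) + 9))*71 = (45 + ((-21/2 - 7/4) + 9))*71 = (45 + (-49/4 + 9))*71 = (45 - 13/4)*71 = (167/4)*71 = 11857/4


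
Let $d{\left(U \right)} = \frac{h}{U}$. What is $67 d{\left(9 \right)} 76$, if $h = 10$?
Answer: $\frac{50920}{9} \approx 5657.8$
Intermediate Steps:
$d{\left(U \right)} = \frac{10}{U}$
$67 d{\left(9 \right)} 76 = 67 \cdot \frac{10}{9} \cdot 76 = \frac{670}{9} \cdot 76 = \frac{50920}{9}$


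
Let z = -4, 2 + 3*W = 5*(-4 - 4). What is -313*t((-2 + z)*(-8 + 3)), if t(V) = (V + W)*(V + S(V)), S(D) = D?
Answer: -300480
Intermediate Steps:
W = -14 (W = -⅔ + (5*(-4 - 4))/3 = -⅔ + (5*(-8))/3 = -⅔ + (⅓)*(-40) = -⅔ - 40/3 = -14)
t(V) = 2*V*(-14 + V) (t(V) = (V - 14)*(V + V) = (-14 + V)*(2*V) = 2*V*(-14 + V))
-313*t((-2 + z)*(-8 + 3)) = -626*(-2 - 4)*(-8 + 3)*(-14 + (-2 - 4)*(-8 + 3)) = -626*(-6*(-5))*(-14 - 6*(-5)) = -626*30*(-14 + 30) = -626*30*16 = -313*960 = -300480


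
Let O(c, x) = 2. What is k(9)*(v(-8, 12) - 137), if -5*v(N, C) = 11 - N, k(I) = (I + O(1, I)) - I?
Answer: -1408/5 ≈ -281.60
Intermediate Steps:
k(I) = 2 (k(I) = (I + 2) - I = (2 + I) - I = 2)
v(N, C) = -11/5 + N/5 (v(N, C) = -(11 - N)/5 = -11/5 + N/5)
k(9)*(v(-8, 12) - 137) = 2*((-11/5 + (⅕)*(-8)) - 137) = 2*((-11/5 - 8/5) - 137) = 2*(-19/5 - 137) = 2*(-704/5) = -1408/5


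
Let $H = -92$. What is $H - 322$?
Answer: $-414$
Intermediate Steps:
$H - 322 = -92 - 322 = -414$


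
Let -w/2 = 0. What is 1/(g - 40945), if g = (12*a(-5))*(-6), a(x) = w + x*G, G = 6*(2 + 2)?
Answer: -1/32305 ≈ -3.0955e-5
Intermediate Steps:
w = 0 (w = -2*0 = 0)
G = 24 (G = 6*4 = 24)
a(x) = 24*x (a(x) = 0 + x*24 = 0 + 24*x = 24*x)
g = 8640 (g = (12*(24*(-5)))*(-6) = (12*(-120))*(-6) = -1440*(-6) = 8640)
1/(g - 40945) = 1/(8640 - 40945) = 1/(-32305) = -1/32305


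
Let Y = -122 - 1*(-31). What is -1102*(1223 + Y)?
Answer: -1247464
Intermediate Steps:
Y = -91 (Y = -122 + 31 = -91)
-1102*(1223 + Y) = -1102*(1223 - 91) = -1102*1132 = -1247464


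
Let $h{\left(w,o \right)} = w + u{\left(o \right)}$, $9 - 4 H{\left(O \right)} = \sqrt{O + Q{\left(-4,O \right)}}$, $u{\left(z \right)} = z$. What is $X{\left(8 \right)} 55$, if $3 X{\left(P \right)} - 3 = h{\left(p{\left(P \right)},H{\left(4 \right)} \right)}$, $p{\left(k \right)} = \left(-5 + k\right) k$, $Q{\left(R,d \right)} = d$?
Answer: $\frac{2145}{4} - \frac{55 \sqrt{2}}{6} \approx 523.29$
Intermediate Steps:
$H{\left(O \right)} = \frac{9}{4} - \frac{\sqrt{2} \sqrt{O}}{4}$ ($H{\left(O \right)} = \frac{9}{4} - \frac{\sqrt{O + O}}{4} = \frac{9}{4} - \frac{\sqrt{2 O}}{4} = \frac{9}{4} - \frac{\sqrt{2} \sqrt{O}}{4}$)
$p{\left(k \right)} = k \left(-5 + k\right)$
$h{\left(w,o \right)} = o + w$ ($h{\left(w,o \right)} = w + o = o + w$)
$X{\left(P \right)} = \frac{7}{4} - \frac{\sqrt{2}}{6} + \frac{P \left(-5 + P\right)}{3}$ ($X{\left(P \right)} = 1 + \frac{\left(\frac{9}{4} - \frac{\sqrt{2} \sqrt{4}}{4}\right) + P \left(-5 + P\right)}{3} = 1 + \frac{\left(\frac{9}{4} - \frac{1}{4} \sqrt{2} \cdot 2\right) + P \left(-5 + P\right)}{3} = 1 + \frac{\left(\frac{9}{4} - \frac{\sqrt{2}}{2}\right) + P \left(-5 + P\right)}{3} = 1 + \frac{\frac{9}{4} - \frac{\sqrt{2}}{2} + P \left(-5 + P\right)}{3} = 1 + \left(\frac{3}{4} - \frac{\sqrt{2}}{6} + \frac{P \left(-5 + P\right)}{3}\right) = \frac{7}{4} - \frac{\sqrt{2}}{6} + \frac{P \left(-5 + P\right)}{3}$)
$X{\left(8 \right)} 55 = \left(\frac{7}{4} - \frac{\sqrt{2}}{6} + \frac{1}{3} \cdot 8 \left(-5 + 8\right)\right) 55 = \left(\frac{7}{4} - \frac{\sqrt{2}}{6} + \frac{1}{3} \cdot 8 \cdot 3\right) 55 = \left(\frac{7}{4} - \frac{\sqrt{2}}{6} + 8\right) 55 = \left(\frac{39}{4} - \frac{\sqrt{2}}{6}\right) 55 = \frac{2145}{4} - \frac{55 \sqrt{2}}{6}$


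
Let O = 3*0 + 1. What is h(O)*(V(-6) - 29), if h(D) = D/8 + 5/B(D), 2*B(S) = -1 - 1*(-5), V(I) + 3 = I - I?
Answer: -84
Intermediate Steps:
V(I) = -3 (V(I) = -3 + (I - I) = -3 + 0 = -3)
B(S) = 2 (B(S) = (-1 - 1*(-5))/2 = (-1 + 5)/2 = (½)*4 = 2)
O = 1 (O = 0 + 1 = 1)
h(D) = 5/2 + D/8 (h(D) = D/8 + 5/2 = 5/2 + D/8)
h(O)*(V(-6) - 29) = (5/2 + (⅛)*1)*(-3 - 29) = (5/2 + ⅛)*(-32) = (21/8)*(-32) = -84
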